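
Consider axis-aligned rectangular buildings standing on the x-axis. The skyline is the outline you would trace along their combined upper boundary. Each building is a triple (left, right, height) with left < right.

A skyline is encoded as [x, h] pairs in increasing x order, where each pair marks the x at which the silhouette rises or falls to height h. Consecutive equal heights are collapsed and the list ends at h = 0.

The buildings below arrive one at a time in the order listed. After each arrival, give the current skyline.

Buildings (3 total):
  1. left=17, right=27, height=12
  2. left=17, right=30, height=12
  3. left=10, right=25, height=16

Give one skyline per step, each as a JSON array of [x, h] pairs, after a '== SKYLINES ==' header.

== SKYLINES ==
[[17,12],[27,0]]
[[17,12],[30,0]]
[[10,16],[25,12],[30,0]]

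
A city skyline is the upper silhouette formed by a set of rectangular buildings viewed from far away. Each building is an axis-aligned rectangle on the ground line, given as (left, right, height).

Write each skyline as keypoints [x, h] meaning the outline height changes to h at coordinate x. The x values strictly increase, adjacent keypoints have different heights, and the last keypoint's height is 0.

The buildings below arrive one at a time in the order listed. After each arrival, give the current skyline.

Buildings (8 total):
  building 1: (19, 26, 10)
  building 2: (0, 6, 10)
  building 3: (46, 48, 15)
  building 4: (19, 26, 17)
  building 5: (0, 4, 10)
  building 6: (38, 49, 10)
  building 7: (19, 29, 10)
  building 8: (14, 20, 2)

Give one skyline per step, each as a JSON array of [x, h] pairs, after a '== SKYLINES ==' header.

== SKYLINES ==
[[19,10],[26,0]]
[[0,10],[6,0],[19,10],[26,0]]
[[0,10],[6,0],[19,10],[26,0],[46,15],[48,0]]
[[0,10],[6,0],[19,17],[26,0],[46,15],[48,0]]
[[0,10],[6,0],[19,17],[26,0],[46,15],[48,0]]
[[0,10],[6,0],[19,17],[26,0],[38,10],[46,15],[48,10],[49,0]]
[[0,10],[6,0],[19,17],[26,10],[29,0],[38,10],[46,15],[48,10],[49,0]]
[[0,10],[6,0],[14,2],[19,17],[26,10],[29,0],[38,10],[46,15],[48,10],[49,0]]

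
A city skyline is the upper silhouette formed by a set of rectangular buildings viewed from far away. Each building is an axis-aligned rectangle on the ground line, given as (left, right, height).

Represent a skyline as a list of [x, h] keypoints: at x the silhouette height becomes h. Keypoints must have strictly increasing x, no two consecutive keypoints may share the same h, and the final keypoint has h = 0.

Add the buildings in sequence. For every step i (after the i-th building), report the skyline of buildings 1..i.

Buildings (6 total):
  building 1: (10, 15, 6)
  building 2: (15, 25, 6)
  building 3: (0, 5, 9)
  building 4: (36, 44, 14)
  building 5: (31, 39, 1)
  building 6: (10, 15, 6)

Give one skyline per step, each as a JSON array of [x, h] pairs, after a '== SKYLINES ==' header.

== SKYLINES ==
[[10,6],[15,0]]
[[10,6],[25,0]]
[[0,9],[5,0],[10,6],[25,0]]
[[0,9],[5,0],[10,6],[25,0],[36,14],[44,0]]
[[0,9],[5,0],[10,6],[25,0],[31,1],[36,14],[44,0]]
[[0,9],[5,0],[10,6],[25,0],[31,1],[36,14],[44,0]]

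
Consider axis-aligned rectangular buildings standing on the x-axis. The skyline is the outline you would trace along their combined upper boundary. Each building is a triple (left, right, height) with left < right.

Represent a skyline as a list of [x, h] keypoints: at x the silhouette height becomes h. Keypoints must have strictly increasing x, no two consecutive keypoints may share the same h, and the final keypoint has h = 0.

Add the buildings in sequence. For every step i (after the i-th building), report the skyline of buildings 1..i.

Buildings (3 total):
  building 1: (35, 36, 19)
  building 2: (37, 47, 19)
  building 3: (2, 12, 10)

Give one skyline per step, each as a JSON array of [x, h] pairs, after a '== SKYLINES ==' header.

== SKYLINES ==
[[35,19],[36,0]]
[[35,19],[36,0],[37,19],[47,0]]
[[2,10],[12,0],[35,19],[36,0],[37,19],[47,0]]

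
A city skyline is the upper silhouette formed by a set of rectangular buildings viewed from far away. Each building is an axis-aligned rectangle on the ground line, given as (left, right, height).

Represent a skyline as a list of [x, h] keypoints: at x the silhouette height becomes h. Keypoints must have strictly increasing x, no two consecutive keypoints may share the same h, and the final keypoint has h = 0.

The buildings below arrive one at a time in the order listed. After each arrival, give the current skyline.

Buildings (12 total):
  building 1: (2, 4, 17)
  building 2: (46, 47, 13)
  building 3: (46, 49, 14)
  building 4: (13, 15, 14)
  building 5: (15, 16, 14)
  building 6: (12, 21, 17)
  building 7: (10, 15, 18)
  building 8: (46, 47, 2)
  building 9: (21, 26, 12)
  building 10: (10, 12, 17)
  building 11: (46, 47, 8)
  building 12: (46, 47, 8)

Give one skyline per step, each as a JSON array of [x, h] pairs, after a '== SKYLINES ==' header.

== SKYLINES ==
[[2,17],[4,0]]
[[2,17],[4,0],[46,13],[47,0]]
[[2,17],[4,0],[46,14],[49,0]]
[[2,17],[4,0],[13,14],[15,0],[46,14],[49,0]]
[[2,17],[4,0],[13,14],[16,0],[46,14],[49,0]]
[[2,17],[4,0],[12,17],[21,0],[46,14],[49,0]]
[[2,17],[4,0],[10,18],[15,17],[21,0],[46,14],[49,0]]
[[2,17],[4,0],[10,18],[15,17],[21,0],[46,14],[49,0]]
[[2,17],[4,0],[10,18],[15,17],[21,12],[26,0],[46,14],[49,0]]
[[2,17],[4,0],[10,18],[15,17],[21,12],[26,0],[46,14],[49,0]]
[[2,17],[4,0],[10,18],[15,17],[21,12],[26,0],[46,14],[49,0]]
[[2,17],[4,0],[10,18],[15,17],[21,12],[26,0],[46,14],[49,0]]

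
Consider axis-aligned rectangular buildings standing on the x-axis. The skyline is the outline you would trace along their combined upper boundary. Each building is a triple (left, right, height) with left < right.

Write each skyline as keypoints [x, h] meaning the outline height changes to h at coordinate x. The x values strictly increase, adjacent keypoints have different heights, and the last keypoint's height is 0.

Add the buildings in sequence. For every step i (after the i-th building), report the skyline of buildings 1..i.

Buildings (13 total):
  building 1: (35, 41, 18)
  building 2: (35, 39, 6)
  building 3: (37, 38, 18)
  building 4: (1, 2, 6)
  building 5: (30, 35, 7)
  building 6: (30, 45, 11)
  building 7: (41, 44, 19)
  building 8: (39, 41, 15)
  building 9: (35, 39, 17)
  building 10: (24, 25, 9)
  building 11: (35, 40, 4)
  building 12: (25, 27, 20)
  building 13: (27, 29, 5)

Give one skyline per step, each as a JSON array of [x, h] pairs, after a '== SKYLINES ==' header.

== SKYLINES ==
[[35,18],[41,0]]
[[35,18],[41,0]]
[[35,18],[41,0]]
[[1,6],[2,0],[35,18],[41,0]]
[[1,6],[2,0],[30,7],[35,18],[41,0]]
[[1,6],[2,0],[30,11],[35,18],[41,11],[45,0]]
[[1,6],[2,0],[30,11],[35,18],[41,19],[44,11],[45,0]]
[[1,6],[2,0],[30,11],[35,18],[41,19],[44,11],[45,0]]
[[1,6],[2,0],[30,11],[35,18],[41,19],[44,11],[45,0]]
[[1,6],[2,0],[24,9],[25,0],[30,11],[35,18],[41,19],[44,11],[45,0]]
[[1,6],[2,0],[24,9],[25,0],[30,11],[35,18],[41,19],[44,11],[45,0]]
[[1,6],[2,0],[24,9],[25,20],[27,0],[30,11],[35,18],[41,19],[44,11],[45,0]]
[[1,6],[2,0],[24,9],[25,20],[27,5],[29,0],[30,11],[35,18],[41,19],[44,11],[45,0]]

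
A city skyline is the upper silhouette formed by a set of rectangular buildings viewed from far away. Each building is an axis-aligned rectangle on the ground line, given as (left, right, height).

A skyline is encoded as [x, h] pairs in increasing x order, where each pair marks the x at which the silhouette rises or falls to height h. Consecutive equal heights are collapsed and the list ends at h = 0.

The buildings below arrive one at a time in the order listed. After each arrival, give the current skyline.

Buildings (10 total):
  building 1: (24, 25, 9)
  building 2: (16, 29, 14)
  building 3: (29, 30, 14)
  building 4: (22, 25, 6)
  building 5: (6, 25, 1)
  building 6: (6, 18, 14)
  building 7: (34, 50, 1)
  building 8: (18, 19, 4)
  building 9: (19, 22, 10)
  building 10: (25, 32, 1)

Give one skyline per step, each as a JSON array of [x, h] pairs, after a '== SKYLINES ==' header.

== SKYLINES ==
[[24,9],[25,0]]
[[16,14],[29,0]]
[[16,14],[30,0]]
[[16,14],[30,0]]
[[6,1],[16,14],[30,0]]
[[6,14],[30,0]]
[[6,14],[30,0],[34,1],[50,0]]
[[6,14],[30,0],[34,1],[50,0]]
[[6,14],[30,0],[34,1],[50,0]]
[[6,14],[30,1],[32,0],[34,1],[50,0]]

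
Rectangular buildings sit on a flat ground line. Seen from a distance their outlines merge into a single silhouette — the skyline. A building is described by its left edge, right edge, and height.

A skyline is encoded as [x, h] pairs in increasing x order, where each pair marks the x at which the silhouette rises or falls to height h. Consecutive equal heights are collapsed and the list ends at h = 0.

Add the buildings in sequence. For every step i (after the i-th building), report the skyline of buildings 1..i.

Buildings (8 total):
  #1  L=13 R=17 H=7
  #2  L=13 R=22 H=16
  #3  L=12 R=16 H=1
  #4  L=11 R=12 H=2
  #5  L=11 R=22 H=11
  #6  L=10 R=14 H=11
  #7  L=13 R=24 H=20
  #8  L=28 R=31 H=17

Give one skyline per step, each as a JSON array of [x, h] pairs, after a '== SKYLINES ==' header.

== SKYLINES ==
[[13,7],[17,0]]
[[13,16],[22,0]]
[[12,1],[13,16],[22,0]]
[[11,2],[12,1],[13,16],[22,0]]
[[11,11],[13,16],[22,0]]
[[10,11],[13,16],[22,0]]
[[10,11],[13,20],[24,0]]
[[10,11],[13,20],[24,0],[28,17],[31,0]]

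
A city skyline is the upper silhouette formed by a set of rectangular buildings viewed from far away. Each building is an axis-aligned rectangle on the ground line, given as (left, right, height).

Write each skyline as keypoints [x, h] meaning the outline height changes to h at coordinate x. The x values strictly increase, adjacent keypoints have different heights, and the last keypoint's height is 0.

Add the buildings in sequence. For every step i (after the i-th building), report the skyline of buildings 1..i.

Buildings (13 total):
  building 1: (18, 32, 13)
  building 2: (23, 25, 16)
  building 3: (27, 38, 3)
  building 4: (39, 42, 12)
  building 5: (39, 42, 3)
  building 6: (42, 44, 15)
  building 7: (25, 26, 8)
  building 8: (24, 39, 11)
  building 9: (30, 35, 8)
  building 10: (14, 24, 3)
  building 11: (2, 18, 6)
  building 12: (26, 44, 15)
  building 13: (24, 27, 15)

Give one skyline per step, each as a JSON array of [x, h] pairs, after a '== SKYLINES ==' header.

== SKYLINES ==
[[18,13],[32,0]]
[[18,13],[23,16],[25,13],[32,0]]
[[18,13],[23,16],[25,13],[32,3],[38,0]]
[[18,13],[23,16],[25,13],[32,3],[38,0],[39,12],[42,0]]
[[18,13],[23,16],[25,13],[32,3],[38,0],[39,12],[42,0]]
[[18,13],[23,16],[25,13],[32,3],[38,0],[39,12],[42,15],[44,0]]
[[18,13],[23,16],[25,13],[32,3],[38,0],[39,12],[42,15],[44,0]]
[[18,13],[23,16],[25,13],[32,11],[39,12],[42,15],[44,0]]
[[18,13],[23,16],[25,13],[32,11],[39,12],[42,15],[44,0]]
[[14,3],[18,13],[23,16],[25,13],[32,11],[39,12],[42,15],[44,0]]
[[2,6],[18,13],[23,16],[25,13],[32,11],[39,12],[42,15],[44,0]]
[[2,6],[18,13],[23,16],[25,13],[26,15],[44,0]]
[[2,6],[18,13],[23,16],[25,15],[44,0]]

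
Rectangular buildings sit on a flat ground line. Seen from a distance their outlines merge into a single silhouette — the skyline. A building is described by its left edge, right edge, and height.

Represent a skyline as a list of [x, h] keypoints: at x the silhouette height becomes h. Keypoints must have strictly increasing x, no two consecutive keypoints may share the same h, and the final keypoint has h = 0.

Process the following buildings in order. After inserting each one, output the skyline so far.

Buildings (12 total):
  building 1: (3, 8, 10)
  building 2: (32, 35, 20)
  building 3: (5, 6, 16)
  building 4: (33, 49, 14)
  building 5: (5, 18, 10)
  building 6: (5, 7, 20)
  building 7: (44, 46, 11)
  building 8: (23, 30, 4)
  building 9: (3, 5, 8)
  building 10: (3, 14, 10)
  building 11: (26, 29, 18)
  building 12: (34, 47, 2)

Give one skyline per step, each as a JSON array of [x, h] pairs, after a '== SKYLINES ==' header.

== SKYLINES ==
[[3,10],[8,0]]
[[3,10],[8,0],[32,20],[35,0]]
[[3,10],[5,16],[6,10],[8,0],[32,20],[35,0]]
[[3,10],[5,16],[6,10],[8,0],[32,20],[35,14],[49,0]]
[[3,10],[5,16],[6,10],[18,0],[32,20],[35,14],[49,0]]
[[3,10],[5,20],[7,10],[18,0],[32,20],[35,14],[49,0]]
[[3,10],[5,20],[7,10],[18,0],[32,20],[35,14],[49,0]]
[[3,10],[5,20],[7,10],[18,0],[23,4],[30,0],[32,20],[35,14],[49,0]]
[[3,10],[5,20],[7,10],[18,0],[23,4],[30,0],[32,20],[35,14],[49,0]]
[[3,10],[5,20],[7,10],[18,0],[23,4],[30,0],[32,20],[35,14],[49,0]]
[[3,10],[5,20],[7,10],[18,0],[23,4],[26,18],[29,4],[30,0],[32,20],[35,14],[49,0]]
[[3,10],[5,20],[7,10],[18,0],[23,4],[26,18],[29,4],[30,0],[32,20],[35,14],[49,0]]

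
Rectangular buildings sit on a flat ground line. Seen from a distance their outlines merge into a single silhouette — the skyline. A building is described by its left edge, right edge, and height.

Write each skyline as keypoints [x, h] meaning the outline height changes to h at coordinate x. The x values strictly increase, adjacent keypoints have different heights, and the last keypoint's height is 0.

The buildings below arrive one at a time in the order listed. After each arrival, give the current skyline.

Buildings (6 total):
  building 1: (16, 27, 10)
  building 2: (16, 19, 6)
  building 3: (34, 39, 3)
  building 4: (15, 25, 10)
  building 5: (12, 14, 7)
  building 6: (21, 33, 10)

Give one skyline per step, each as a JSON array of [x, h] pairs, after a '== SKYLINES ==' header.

== SKYLINES ==
[[16,10],[27,0]]
[[16,10],[27,0]]
[[16,10],[27,0],[34,3],[39,0]]
[[15,10],[27,0],[34,3],[39,0]]
[[12,7],[14,0],[15,10],[27,0],[34,3],[39,0]]
[[12,7],[14,0],[15,10],[33,0],[34,3],[39,0]]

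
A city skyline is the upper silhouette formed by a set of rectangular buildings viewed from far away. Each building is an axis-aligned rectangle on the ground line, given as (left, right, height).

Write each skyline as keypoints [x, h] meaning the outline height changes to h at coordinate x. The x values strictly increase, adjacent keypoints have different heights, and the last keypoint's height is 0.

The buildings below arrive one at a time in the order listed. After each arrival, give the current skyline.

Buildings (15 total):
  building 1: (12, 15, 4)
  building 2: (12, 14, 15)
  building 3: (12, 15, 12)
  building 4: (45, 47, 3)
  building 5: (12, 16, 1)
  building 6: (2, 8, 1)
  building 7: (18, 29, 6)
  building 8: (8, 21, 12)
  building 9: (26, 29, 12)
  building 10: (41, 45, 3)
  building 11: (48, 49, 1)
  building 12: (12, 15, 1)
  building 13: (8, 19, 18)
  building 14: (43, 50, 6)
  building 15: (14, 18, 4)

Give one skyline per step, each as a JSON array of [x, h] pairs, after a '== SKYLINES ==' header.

== SKYLINES ==
[[12,4],[15,0]]
[[12,15],[14,4],[15,0]]
[[12,15],[14,12],[15,0]]
[[12,15],[14,12],[15,0],[45,3],[47,0]]
[[12,15],[14,12],[15,1],[16,0],[45,3],[47,0]]
[[2,1],[8,0],[12,15],[14,12],[15,1],[16,0],[45,3],[47,0]]
[[2,1],[8,0],[12,15],[14,12],[15,1],[16,0],[18,6],[29,0],[45,3],[47,0]]
[[2,1],[8,12],[12,15],[14,12],[21,6],[29,0],[45,3],[47,0]]
[[2,1],[8,12],[12,15],[14,12],[21,6],[26,12],[29,0],[45,3],[47,0]]
[[2,1],[8,12],[12,15],[14,12],[21,6],[26,12],[29,0],[41,3],[47,0]]
[[2,1],[8,12],[12,15],[14,12],[21,6],[26,12],[29,0],[41,3],[47,0],[48,1],[49,0]]
[[2,1],[8,12],[12,15],[14,12],[21,6],[26,12],[29,0],[41,3],[47,0],[48,1],[49,0]]
[[2,1],[8,18],[19,12],[21,6],[26,12],[29,0],[41,3],[47,0],[48,1],[49,0]]
[[2,1],[8,18],[19,12],[21,6],[26,12],[29,0],[41,3],[43,6],[50,0]]
[[2,1],[8,18],[19,12],[21,6],[26,12],[29,0],[41,3],[43,6],[50,0]]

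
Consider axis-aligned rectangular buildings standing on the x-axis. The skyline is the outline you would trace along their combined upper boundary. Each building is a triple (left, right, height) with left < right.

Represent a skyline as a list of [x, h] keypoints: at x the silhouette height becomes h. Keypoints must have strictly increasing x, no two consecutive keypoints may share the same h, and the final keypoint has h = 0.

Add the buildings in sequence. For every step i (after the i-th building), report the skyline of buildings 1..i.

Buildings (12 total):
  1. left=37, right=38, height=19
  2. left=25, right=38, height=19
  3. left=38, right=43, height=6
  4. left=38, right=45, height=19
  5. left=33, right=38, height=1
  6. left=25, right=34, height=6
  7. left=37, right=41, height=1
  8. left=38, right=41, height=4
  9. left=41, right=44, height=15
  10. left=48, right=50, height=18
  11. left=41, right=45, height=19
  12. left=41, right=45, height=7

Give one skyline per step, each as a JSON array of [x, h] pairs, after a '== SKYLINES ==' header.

== SKYLINES ==
[[37,19],[38,0]]
[[25,19],[38,0]]
[[25,19],[38,6],[43,0]]
[[25,19],[45,0]]
[[25,19],[45,0]]
[[25,19],[45,0]]
[[25,19],[45,0]]
[[25,19],[45,0]]
[[25,19],[45,0]]
[[25,19],[45,0],[48,18],[50,0]]
[[25,19],[45,0],[48,18],[50,0]]
[[25,19],[45,0],[48,18],[50,0]]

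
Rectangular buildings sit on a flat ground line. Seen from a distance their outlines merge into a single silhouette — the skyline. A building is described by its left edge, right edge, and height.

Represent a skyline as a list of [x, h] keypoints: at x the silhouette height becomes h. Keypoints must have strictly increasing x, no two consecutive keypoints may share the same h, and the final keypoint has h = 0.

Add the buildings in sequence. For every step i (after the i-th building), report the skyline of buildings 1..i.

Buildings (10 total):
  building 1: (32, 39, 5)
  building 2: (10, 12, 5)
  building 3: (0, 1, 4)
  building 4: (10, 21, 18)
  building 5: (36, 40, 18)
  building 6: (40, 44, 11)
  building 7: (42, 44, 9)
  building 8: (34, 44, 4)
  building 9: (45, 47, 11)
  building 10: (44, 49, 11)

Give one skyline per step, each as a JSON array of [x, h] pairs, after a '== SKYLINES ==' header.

== SKYLINES ==
[[32,5],[39,0]]
[[10,5],[12,0],[32,5],[39,0]]
[[0,4],[1,0],[10,5],[12,0],[32,5],[39,0]]
[[0,4],[1,0],[10,18],[21,0],[32,5],[39,0]]
[[0,4],[1,0],[10,18],[21,0],[32,5],[36,18],[40,0]]
[[0,4],[1,0],[10,18],[21,0],[32,5],[36,18],[40,11],[44,0]]
[[0,4],[1,0],[10,18],[21,0],[32,5],[36,18],[40,11],[44,0]]
[[0,4],[1,0],[10,18],[21,0],[32,5],[36,18],[40,11],[44,0]]
[[0,4],[1,0],[10,18],[21,0],[32,5],[36,18],[40,11],[44,0],[45,11],[47,0]]
[[0,4],[1,0],[10,18],[21,0],[32,5],[36,18],[40,11],[49,0]]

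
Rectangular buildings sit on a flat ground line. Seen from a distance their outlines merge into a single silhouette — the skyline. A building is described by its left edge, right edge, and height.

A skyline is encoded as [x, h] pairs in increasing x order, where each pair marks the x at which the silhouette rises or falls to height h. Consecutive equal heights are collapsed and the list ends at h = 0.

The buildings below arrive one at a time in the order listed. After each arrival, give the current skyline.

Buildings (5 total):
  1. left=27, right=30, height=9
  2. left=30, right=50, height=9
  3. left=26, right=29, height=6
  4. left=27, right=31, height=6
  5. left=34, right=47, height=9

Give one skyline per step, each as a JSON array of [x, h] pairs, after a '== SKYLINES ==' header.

== SKYLINES ==
[[27,9],[30,0]]
[[27,9],[50,0]]
[[26,6],[27,9],[50,0]]
[[26,6],[27,9],[50,0]]
[[26,6],[27,9],[50,0]]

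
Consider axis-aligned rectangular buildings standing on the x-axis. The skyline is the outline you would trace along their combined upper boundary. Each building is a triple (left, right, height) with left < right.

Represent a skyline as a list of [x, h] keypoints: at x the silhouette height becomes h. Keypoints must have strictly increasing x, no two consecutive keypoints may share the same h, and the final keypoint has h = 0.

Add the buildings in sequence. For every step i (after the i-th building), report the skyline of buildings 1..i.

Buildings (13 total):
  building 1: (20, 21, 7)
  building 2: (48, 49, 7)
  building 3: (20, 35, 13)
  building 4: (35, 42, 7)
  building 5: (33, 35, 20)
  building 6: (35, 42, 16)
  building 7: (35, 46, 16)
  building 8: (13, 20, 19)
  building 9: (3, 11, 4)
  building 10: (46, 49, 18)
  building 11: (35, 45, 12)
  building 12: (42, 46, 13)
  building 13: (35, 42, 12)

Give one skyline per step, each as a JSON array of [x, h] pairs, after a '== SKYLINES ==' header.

== SKYLINES ==
[[20,7],[21,0]]
[[20,7],[21,0],[48,7],[49,0]]
[[20,13],[35,0],[48,7],[49,0]]
[[20,13],[35,7],[42,0],[48,7],[49,0]]
[[20,13],[33,20],[35,7],[42,0],[48,7],[49,0]]
[[20,13],[33,20],[35,16],[42,0],[48,7],[49,0]]
[[20,13],[33,20],[35,16],[46,0],[48,7],[49,0]]
[[13,19],[20,13],[33,20],[35,16],[46,0],[48,7],[49,0]]
[[3,4],[11,0],[13,19],[20,13],[33,20],[35,16],[46,0],[48,7],[49,0]]
[[3,4],[11,0],[13,19],[20,13],[33,20],[35,16],[46,18],[49,0]]
[[3,4],[11,0],[13,19],[20,13],[33,20],[35,16],[46,18],[49,0]]
[[3,4],[11,0],[13,19],[20,13],[33,20],[35,16],[46,18],[49,0]]
[[3,4],[11,0],[13,19],[20,13],[33,20],[35,16],[46,18],[49,0]]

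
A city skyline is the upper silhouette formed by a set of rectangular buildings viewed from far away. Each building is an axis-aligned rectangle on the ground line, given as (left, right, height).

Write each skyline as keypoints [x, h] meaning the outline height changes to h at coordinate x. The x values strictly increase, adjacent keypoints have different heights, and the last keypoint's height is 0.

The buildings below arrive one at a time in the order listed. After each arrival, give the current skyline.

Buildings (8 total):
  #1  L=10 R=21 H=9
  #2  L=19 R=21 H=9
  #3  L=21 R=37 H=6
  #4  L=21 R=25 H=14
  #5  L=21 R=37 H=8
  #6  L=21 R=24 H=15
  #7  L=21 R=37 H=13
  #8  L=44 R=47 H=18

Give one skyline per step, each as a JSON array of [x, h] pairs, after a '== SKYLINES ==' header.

== SKYLINES ==
[[10,9],[21,0]]
[[10,9],[21,0]]
[[10,9],[21,6],[37,0]]
[[10,9],[21,14],[25,6],[37,0]]
[[10,9],[21,14],[25,8],[37,0]]
[[10,9],[21,15],[24,14],[25,8],[37,0]]
[[10,9],[21,15],[24,14],[25,13],[37,0]]
[[10,9],[21,15],[24,14],[25,13],[37,0],[44,18],[47,0]]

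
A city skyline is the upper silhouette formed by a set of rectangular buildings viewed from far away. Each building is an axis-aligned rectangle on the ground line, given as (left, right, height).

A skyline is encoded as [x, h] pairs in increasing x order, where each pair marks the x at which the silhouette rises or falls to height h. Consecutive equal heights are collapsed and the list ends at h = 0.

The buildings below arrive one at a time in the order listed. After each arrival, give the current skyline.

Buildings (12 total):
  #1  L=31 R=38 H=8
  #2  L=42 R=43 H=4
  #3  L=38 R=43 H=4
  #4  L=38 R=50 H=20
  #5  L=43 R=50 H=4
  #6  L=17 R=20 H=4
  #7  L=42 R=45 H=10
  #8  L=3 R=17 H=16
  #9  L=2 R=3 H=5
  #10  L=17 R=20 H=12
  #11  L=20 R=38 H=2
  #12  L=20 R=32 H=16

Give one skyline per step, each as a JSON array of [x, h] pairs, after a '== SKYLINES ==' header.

== SKYLINES ==
[[31,8],[38,0]]
[[31,8],[38,0],[42,4],[43,0]]
[[31,8],[38,4],[43,0]]
[[31,8],[38,20],[50,0]]
[[31,8],[38,20],[50,0]]
[[17,4],[20,0],[31,8],[38,20],[50,0]]
[[17,4],[20,0],[31,8],[38,20],[50,0]]
[[3,16],[17,4],[20,0],[31,8],[38,20],[50,0]]
[[2,5],[3,16],[17,4],[20,0],[31,8],[38,20],[50,0]]
[[2,5],[3,16],[17,12],[20,0],[31,8],[38,20],[50,0]]
[[2,5],[3,16],[17,12],[20,2],[31,8],[38,20],[50,0]]
[[2,5],[3,16],[17,12],[20,16],[32,8],[38,20],[50,0]]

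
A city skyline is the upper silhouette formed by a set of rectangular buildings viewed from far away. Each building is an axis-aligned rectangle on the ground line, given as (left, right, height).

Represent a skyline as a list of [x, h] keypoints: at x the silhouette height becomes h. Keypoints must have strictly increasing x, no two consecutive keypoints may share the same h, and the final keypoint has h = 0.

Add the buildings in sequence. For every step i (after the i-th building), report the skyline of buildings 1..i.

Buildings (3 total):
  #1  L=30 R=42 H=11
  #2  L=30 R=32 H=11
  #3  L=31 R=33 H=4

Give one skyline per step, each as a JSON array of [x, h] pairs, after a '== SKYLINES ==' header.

== SKYLINES ==
[[30,11],[42,0]]
[[30,11],[42,0]]
[[30,11],[42,0]]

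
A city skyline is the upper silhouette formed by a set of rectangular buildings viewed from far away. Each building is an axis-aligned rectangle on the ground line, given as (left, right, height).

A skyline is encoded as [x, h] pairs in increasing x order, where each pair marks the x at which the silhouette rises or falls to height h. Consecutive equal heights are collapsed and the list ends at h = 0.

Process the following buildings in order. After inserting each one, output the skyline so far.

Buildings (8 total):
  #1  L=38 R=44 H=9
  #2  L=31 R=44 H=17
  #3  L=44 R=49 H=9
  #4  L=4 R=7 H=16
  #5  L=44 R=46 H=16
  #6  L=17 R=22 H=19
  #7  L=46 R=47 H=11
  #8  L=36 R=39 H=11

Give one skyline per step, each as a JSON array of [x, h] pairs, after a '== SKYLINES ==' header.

== SKYLINES ==
[[38,9],[44,0]]
[[31,17],[44,0]]
[[31,17],[44,9],[49,0]]
[[4,16],[7,0],[31,17],[44,9],[49,0]]
[[4,16],[7,0],[31,17],[44,16],[46,9],[49,0]]
[[4,16],[7,0],[17,19],[22,0],[31,17],[44,16],[46,9],[49,0]]
[[4,16],[7,0],[17,19],[22,0],[31,17],[44,16],[46,11],[47,9],[49,0]]
[[4,16],[7,0],[17,19],[22,0],[31,17],[44,16],[46,11],[47,9],[49,0]]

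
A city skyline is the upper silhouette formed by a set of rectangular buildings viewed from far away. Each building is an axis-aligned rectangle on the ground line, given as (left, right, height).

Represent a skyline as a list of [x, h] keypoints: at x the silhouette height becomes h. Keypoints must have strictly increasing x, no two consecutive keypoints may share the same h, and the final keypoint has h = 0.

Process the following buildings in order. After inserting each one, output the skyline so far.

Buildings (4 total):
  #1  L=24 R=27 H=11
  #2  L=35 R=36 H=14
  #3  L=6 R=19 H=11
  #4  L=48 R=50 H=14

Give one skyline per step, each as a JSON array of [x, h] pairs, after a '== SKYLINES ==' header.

== SKYLINES ==
[[24,11],[27,0]]
[[24,11],[27,0],[35,14],[36,0]]
[[6,11],[19,0],[24,11],[27,0],[35,14],[36,0]]
[[6,11],[19,0],[24,11],[27,0],[35,14],[36,0],[48,14],[50,0]]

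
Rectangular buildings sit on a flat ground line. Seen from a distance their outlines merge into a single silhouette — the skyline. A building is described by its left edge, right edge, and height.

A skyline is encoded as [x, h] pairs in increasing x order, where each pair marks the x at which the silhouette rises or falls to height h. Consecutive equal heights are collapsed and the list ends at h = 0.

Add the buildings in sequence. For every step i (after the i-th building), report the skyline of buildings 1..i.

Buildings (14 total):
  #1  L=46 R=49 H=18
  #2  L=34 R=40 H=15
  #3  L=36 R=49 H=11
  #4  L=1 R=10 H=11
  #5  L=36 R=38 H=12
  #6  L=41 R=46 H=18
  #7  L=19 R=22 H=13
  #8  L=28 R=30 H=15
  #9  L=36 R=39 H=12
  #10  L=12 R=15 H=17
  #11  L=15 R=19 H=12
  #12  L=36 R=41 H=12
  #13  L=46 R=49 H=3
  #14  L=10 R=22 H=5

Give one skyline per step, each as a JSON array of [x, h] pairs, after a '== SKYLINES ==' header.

== SKYLINES ==
[[46,18],[49,0]]
[[34,15],[40,0],[46,18],[49,0]]
[[34,15],[40,11],[46,18],[49,0]]
[[1,11],[10,0],[34,15],[40,11],[46,18],[49,0]]
[[1,11],[10,0],[34,15],[40,11],[46,18],[49,0]]
[[1,11],[10,0],[34,15],[40,11],[41,18],[49,0]]
[[1,11],[10,0],[19,13],[22,0],[34,15],[40,11],[41,18],[49,0]]
[[1,11],[10,0],[19,13],[22,0],[28,15],[30,0],[34,15],[40,11],[41,18],[49,0]]
[[1,11],[10,0],[19,13],[22,0],[28,15],[30,0],[34,15],[40,11],[41,18],[49,0]]
[[1,11],[10,0],[12,17],[15,0],[19,13],[22,0],[28,15],[30,0],[34,15],[40,11],[41,18],[49,0]]
[[1,11],[10,0],[12,17],[15,12],[19,13],[22,0],[28,15],[30,0],[34,15],[40,11],[41,18],[49,0]]
[[1,11],[10,0],[12,17],[15,12],[19,13],[22,0],[28,15],[30,0],[34,15],[40,12],[41,18],[49,0]]
[[1,11],[10,0],[12,17],[15,12],[19,13],[22,0],[28,15],[30,0],[34,15],[40,12],[41,18],[49,0]]
[[1,11],[10,5],[12,17],[15,12],[19,13],[22,0],[28,15],[30,0],[34,15],[40,12],[41,18],[49,0]]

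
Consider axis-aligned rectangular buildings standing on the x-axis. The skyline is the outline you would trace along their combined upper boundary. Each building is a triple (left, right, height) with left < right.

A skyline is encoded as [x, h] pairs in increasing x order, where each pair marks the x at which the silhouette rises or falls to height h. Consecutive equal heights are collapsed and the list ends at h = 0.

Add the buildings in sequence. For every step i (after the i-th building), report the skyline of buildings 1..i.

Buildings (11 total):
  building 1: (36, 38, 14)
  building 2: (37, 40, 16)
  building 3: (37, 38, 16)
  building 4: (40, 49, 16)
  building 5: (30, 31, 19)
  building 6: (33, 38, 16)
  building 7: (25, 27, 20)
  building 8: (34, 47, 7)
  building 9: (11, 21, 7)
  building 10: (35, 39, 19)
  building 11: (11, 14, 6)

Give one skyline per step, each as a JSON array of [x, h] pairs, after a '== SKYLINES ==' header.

== SKYLINES ==
[[36,14],[38,0]]
[[36,14],[37,16],[40,0]]
[[36,14],[37,16],[40,0]]
[[36,14],[37,16],[49,0]]
[[30,19],[31,0],[36,14],[37,16],[49,0]]
[[30,19],[31,0],[33,16],[49,0]]
[[25,20],[27,0],[30,19],[31,0],[33,16],[49,0]]
[[25,20],[27,0],[30,19],[31,0],[33,16],[49,0]]
[[11,7],[21,0],[25,20],[27,0],[30,19],[31,0],[33,16],[49,0]]
[[11,7],[21,0],[25,20],[27,0],[30,19],[31,0],[33,16],[35,19],[39,16],[49,0]]
[[11,7],[21,0],[25,20],[27,0],[30,19],[31,0],[33,16],[35,19],[39,16],[49,0]]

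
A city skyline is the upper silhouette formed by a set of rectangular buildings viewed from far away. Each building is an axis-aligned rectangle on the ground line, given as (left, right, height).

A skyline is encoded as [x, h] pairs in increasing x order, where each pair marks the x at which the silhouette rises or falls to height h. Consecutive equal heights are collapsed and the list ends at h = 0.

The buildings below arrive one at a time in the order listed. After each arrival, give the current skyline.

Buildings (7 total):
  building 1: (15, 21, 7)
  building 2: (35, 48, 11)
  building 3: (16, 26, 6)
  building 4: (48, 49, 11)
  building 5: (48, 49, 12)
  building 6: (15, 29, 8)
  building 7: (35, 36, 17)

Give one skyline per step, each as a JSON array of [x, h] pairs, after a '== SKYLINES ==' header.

== SKYLINES ==
[[15,7],[21,0]]
[[15,7],[21,0],[35,11],[48,0]]
[[15,7],[21,6],[26,0],[35,11],[48,0]]
[[15,7],[21,6],[26,0],[35,11],[49,0]]
[[15,7],[21,6],[26,0],[35,11],[48,12],[49,0]]
[[15,8],[29,0],[35,11],[48,12],[49,0]]
[[15,8],[29,0],[35,17],[36,11],[48,12],[49,0]]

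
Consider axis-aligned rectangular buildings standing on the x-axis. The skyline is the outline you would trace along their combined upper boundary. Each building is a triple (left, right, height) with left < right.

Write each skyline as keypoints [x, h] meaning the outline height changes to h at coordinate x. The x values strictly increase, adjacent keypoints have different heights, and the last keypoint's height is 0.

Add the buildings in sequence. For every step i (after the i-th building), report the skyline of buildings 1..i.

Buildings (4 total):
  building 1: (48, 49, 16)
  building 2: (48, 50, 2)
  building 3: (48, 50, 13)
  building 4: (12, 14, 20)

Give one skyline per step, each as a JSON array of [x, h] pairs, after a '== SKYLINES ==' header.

== SKYLINES ==
[[48,16],[49,0]]
[[48,16],[49,2],[50,0]]
[[48,16],[49,13],[50,0]]
[[12,20],[14,0],[48,16],[49,13],[50,0]]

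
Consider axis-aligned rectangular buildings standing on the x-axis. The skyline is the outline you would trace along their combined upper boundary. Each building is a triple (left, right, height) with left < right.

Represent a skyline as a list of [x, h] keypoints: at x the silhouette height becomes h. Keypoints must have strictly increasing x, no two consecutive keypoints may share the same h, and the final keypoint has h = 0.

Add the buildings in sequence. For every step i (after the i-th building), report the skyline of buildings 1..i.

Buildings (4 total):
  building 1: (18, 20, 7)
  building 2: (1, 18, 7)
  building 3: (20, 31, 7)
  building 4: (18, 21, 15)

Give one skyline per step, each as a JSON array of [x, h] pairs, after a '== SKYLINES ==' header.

== SKYLINES ==
[[18,7],[20,0]]
[[1,7],[20,0]]
[[1,7],[31,0]]
[[1,7],[18,15],[21,7],[31,0]]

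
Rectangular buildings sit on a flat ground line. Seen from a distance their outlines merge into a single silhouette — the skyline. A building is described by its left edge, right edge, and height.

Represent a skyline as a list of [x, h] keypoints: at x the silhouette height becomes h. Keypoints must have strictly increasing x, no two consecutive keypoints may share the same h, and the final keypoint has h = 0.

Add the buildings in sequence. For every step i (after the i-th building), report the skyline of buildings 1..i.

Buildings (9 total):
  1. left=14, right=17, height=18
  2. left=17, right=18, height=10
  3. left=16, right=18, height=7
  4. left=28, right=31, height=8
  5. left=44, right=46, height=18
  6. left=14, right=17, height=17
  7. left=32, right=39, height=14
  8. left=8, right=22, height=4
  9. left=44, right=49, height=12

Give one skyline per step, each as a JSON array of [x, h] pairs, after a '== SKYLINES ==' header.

== SKYLINES ==
[[14,18],[17,0]]
[[14,18],[17,10],[18,0]]
[[14,18],[17,10],[18,0]]
[[14,18],[17,10],[18,0],[28,8],[31,0]]
[[14,18],[17,10],[18,0],[28,8],[31,0],[44,18],[46,0]]
[[14,18],[17,10],[18,0],[28,8],[31,0],[44,18],[46,0]]
[[14,18],[17,10],[18,0],[28,8],[31,0],[32,14],[39,0],[44,18],[46,0]]
[[8,4],[14,18],[17,10],[18,4],[22,0],[28,8],[31,0],[32,14],[39,0],[44,18],[46,0]]
[[8,4],[14,18],[17,10],[18,4],[22,0],[28,8],[31,0],[32,14],[39,0],[44,18],[46,12],[49,0]]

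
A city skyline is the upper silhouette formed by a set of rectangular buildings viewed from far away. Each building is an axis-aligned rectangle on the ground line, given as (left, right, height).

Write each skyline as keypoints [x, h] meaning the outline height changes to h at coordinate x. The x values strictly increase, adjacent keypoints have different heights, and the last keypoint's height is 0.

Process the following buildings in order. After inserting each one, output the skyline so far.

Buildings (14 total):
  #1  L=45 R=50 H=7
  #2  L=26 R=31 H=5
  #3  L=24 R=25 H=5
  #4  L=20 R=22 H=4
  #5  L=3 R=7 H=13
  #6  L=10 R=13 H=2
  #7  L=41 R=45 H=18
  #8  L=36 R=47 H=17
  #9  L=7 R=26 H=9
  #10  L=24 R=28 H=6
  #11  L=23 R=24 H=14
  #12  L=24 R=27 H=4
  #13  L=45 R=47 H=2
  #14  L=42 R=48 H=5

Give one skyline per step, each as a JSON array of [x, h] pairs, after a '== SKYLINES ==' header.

== SKYLINES ==
[[45,7],[50,0]]
[[26,5],[31,0],[45,7],[50,0]]
[[24,5],[25,0],[26,5],[31,0],[45,7],[50,0]]
[[20,4],[22,0],[24,5],[25,0],[26,5],[31,0],[45,7],[50,0]]
[[3,13],[7,0],[20,4],[22,0],[24,5],[25,0],[26,5],[31,0],[45,7],[50,0]]
[[3,13],[7,0],[10,2],[13,0],[20,4],[22,0],[24,5],[25,0],[26,5],[31,0],[45,7],[50,0]]
[[3,13],[7,0],[10,2],[13,0],[20,4],[22,0],[24,5],[25,0],[26,5],[31,0],[41,18],[45,7],[50,0]]
[[3,13],[7,0],[10,2],[13,0],[20,4],[22,0],[24,5],[25,0],[26,5],[31,0],[36,17],[41,18],[45,17],[47,7],[50,0]]
[[3,13],[7,9],[26,5],[31,0],[36,17],[41,18],[45,17],[47,7],[50,0]]
[[3,13],[7,9],[26,6],[28,5],[31,0],[36,17],[41,18],[45,17],[47,7],[50,0]]
[[3,13],[7,9],[23,14],[24,9],[26,6],[28,5],[31,0],[36,17],[41,18],[45,17],[47,7],[50,0]]
[[3,13],[7,9],[23,14],[24,9],[26,6],[28,5],[31,0],[36,17],[41,18],[45,17],[47,7],[50,0]]
[[3,13],[7,9],[23,14],[24,9],[26,6],[28,5],[31,0],[36,17],[41,18],[45,17],[47,7],[50,0]]
[[3,13],[7,9],[23,14],[24,9],[26,6],[28,5],[31,0],[36,17],[41,18],[45,17],[47,7],[50,0]]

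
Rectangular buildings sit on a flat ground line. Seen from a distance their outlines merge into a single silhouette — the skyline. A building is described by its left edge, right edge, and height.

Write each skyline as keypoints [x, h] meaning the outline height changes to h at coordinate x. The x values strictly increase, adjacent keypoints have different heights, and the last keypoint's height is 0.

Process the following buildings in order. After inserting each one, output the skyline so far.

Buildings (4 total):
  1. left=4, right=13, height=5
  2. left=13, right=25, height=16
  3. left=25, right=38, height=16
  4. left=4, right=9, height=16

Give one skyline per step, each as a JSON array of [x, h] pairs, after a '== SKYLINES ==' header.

== SKYLINES ==
[[4,5],[13,0]]
[[4,5],[13,16],[25,0]]
[[4,5],[13,16],[38,0]]
[[4,16],[9,5],[13,16],[38,0]]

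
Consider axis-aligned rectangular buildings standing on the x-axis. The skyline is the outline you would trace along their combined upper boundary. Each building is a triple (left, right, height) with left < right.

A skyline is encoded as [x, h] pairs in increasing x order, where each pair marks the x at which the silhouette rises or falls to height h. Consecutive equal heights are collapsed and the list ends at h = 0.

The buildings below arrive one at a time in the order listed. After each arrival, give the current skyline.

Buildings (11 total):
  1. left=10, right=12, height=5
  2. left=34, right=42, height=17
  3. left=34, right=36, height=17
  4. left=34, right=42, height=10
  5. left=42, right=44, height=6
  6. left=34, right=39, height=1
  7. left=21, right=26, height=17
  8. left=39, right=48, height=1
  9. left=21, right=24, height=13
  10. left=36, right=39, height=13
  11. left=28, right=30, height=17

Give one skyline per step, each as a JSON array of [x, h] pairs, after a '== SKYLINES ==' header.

== SKYLINES ==
[[10,5],[12,0]]
[[10,5],[12,0],[34,17],[42,0]]
[[10,5],[12,0],[34,17],[42,0]]
[[10,5],[12,0],[34,17],[42,0]]
[[10,5],[12,0],[34,17],[42,6],[44,0]]
[[10,5],[12,0],[34,17],[42,6],[44,0]]
[[10,5],[12,0],[21,17],[26,0],[34,17],[42,6],[44,0]]
[[10,5],[12,0],[21,17],[26,0],[34,17],[42,6],[44,1],[48,0]]
[[10,5],[12,0],[21,17],[26,0],[34,17],[42,6],[44,1],[48,0]]
[[10,5],[12,0],[21,17],[26,0],[34,17],[42,6],[44,1],[48,0]]
[[10,5],[12,0],[21,17],[26,0],[28,17],[30,0],[34,17],[42,6],[44,1],[48,0]]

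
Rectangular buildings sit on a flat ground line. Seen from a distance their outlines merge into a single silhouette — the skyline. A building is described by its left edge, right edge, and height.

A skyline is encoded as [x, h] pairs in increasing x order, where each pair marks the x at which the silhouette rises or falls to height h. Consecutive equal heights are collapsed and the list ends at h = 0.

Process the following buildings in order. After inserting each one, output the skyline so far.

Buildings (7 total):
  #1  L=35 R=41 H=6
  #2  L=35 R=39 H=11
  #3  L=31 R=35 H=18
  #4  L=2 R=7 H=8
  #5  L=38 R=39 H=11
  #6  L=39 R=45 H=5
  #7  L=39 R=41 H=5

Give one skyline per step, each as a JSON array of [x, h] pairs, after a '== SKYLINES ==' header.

== SKYLINES ==
[[35,6],[41,0]]
[[35,11],[39,6],[41,0]]
[[31,18],[35,11],[39,6],[41,0]]
[[2,8],[7,0],[31,18],[35,11],[39,6],[41,0]]
[[2,8],[7,0],[31,18],[35,11],[39,6],[41,0]]
[[2,8],[7,0],[31,18],[35,11],[39,6],[41,5],[45,0]]
[[2,8],[7,0],[31,18],[35,11],[39,6],[41,5],[45,0]]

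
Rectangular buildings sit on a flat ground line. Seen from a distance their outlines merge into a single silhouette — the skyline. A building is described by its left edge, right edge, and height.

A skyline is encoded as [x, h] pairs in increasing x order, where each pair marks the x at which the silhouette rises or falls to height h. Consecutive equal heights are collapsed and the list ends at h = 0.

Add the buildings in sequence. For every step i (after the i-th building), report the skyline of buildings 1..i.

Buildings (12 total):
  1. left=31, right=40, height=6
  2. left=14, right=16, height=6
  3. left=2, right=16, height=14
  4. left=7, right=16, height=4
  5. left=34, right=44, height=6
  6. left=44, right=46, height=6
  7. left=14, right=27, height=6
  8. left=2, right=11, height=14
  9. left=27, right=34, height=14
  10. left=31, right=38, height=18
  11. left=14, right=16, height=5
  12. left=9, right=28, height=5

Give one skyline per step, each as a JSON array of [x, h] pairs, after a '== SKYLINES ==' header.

== SKYLINES ==
[[31,6],[40,0]]
[[14,6],[16,0],[31,6],[40,0]]
[[2,14],[16,0],[31,6],[40,0]]
[[2,14],[16,0],[31,6],[40,0]]
[[2,14],[16,0],[31,6],[44,0]]
[[2,14],[16,0],[31,6],[46,0]]
[[2,14],[16,6],[27,0],[31,6],[46,0]]
[[2,14],[16,6],[27,0],[31,6],[46,0]]
[[2,14],[16,6],[27,14],[34,6],[46,0]]
[[2,14],[16,6],[27,14],[31,18],[38,6],[46,0]]
[[2,14],[16,6],[27,14],[31,18],[38,6],[46,0]]
[[2,14],[16,6],[27,14],[31,18],[38,6],[46,0]]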